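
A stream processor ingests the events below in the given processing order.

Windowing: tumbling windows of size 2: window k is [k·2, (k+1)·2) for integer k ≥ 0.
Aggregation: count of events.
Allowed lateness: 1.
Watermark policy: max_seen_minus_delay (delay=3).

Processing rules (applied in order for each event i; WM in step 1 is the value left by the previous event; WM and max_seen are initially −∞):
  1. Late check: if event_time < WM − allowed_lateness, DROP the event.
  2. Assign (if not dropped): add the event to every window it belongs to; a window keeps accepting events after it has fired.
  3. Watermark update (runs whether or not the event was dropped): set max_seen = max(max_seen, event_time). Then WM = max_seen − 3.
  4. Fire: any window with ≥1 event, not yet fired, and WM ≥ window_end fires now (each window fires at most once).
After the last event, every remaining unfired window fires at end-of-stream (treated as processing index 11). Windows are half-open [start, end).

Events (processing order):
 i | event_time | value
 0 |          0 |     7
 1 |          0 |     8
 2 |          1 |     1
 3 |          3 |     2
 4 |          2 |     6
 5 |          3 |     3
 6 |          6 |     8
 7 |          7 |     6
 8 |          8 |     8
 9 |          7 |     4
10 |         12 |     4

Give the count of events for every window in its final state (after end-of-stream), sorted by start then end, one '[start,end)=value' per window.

i=0 t=0 v=7: → [0,2); WM=-3
i=1 t=0 v=8: → [0,2); WM=-3
i=2 t=1 v=1: → [0,2); WM=-2
i=3 t=3 v=2: → [2,4); WM=0
i=4 t=2 v=6: → [2,4); WM=0
i=5 t=3 v=3: → [2,4); WM=0
i=6 t=6 v=8: → [6,8); WM=3; [0,2) fires=3
i=7 t=7 v=6: → [6,8); WM=4; [2,4) fires=3
i=8 t=8 v=8: → [8,10); WM=5
i=9 t=7 v=4: → [6,8); WM=5
i=10 t=12 v=4: → [12,14); WM=9; [6,8) fires=3

[0,2)=3 [2,4)=3 [6,8)=3 [8,10)=1 [12,14)=1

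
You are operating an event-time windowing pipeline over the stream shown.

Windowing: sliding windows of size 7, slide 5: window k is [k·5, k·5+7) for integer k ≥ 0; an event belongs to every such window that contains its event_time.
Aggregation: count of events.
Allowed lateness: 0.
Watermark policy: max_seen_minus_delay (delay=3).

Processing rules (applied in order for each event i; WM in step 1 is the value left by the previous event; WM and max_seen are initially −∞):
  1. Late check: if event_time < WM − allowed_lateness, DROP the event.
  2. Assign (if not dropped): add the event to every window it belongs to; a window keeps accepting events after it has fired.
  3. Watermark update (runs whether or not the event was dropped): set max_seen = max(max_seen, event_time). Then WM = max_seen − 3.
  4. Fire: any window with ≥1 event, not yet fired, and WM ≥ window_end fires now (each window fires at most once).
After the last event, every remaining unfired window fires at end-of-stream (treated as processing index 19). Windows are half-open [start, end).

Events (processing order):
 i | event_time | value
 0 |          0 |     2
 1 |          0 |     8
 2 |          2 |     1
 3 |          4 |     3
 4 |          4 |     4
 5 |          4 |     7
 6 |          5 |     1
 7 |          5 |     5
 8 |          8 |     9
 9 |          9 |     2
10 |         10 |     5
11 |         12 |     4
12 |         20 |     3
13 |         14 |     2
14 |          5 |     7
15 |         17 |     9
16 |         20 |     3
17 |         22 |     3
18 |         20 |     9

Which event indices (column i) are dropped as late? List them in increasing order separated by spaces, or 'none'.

13 14

i=0 t=0 v=2: → [0,7); WM=-3
i=1 t=0 v=8: → [0,7); WM=-3
i=2 t=2 v=1: → [0,7); WM=-1
i=3 t=4 v=3: → [0,7); WM=1
i=4 t=4 v=4: → [0,7); WM=1
i=5 t=4 v=7: → [0,7); WM=1
i=6 t=5 v=1: → [5,12),[0,7); WM=2
i=7 t=5 v=5: → [5,12),[0,7); WM=2
i=8 t=8 v=9: → [5,12); WM=5
i=9 t=9 v=2: → [5,12); WM=6
i=10 t=10 v=5: → [10,17),[5,12); WM=7; [0,7) fires=8
i=11 t=12 v=4: → [10,17); WM=9
i=12 t=20 v=3: → [20,27),[15,22); WM=17; [5,12) fires=5 [10,17) fires=2
i=13 t=14 v=2: DROP (t<17-0); WM=17
i=14 t=5 v=7: DROP (t<17-0); WM=17
i=15 t=17 v=9: → [15,22); WM=17
i=16 t=20 v=3: → [20,27),[15,22); WM=17
i=17 t=22 v=3: → [20,27); WM=19
i=18 t=20 v=9: → [20,27),[15,22); WM=19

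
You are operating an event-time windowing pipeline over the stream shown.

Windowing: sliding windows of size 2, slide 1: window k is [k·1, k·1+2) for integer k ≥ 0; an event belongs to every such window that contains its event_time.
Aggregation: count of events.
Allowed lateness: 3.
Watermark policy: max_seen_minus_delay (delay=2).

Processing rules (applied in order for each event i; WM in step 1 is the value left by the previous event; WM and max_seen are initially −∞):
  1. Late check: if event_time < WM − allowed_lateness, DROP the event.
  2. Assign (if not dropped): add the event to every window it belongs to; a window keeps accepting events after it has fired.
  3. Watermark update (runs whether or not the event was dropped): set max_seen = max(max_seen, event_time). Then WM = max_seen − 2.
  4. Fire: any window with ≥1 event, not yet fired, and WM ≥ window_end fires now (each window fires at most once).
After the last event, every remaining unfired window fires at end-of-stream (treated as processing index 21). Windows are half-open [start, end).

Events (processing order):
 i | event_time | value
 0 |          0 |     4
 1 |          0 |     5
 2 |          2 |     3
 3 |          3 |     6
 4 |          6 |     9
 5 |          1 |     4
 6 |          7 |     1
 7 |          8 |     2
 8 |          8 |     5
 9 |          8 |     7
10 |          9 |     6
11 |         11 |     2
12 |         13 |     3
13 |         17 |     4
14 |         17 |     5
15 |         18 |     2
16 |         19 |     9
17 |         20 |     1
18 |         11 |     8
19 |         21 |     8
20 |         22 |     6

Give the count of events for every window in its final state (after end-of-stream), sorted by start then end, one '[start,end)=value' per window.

i=0 t=0 v=4: → [0,2); WM=-2
i=1 t=0 v=5: → [0,2); WM=-2
i=2 t=2 v=3: → [2,4),[1,3); WM=0
i=3 t=3 v=6: → [3,5),[2,4); WM=1
i=4 t=6 v=9: → [6,8),[5,7); WM=4; [0,2) fires=2 [1,3) fires=1 [2,4) fires=2
i=5 t=1 v=4: → [1,3),[0,2); WM=4
i=6 t=7 v=1: → [7,9),[6,8); WM=5; [3,5) fires=1
i=7 t=8 v=2: → [8,10),[7,9); WM=6
i=8 t=8 v=5: → [8,10),[7,9); WM=6
i=9 t=8 v=7: → [8,10),[7,9); WM=6
i=10 t=9 v=6: → [9,11),[8,10); WM=7; [5,7) fires=1
i=11 t=11 v=2: → [11,13),[10,12); WM=9; [6,8) fires=2 [7,9) fires=4
i=12 t=13 v=3: → [13,15),[12,14); WM=11; [8,10) fires=4 [9,11) fires=1
i=13 t=17 v=4: → [17,19),[16,18); WM=15; [10,12) fires=1 [11,13) fires=1 [12,14) fires=1 [13,15) fires=1
i=14 t=17 v=5: → [17,19),[16,18); WM=15
i=15 t=18 v=2: → [18,20),[17,19); WM=16
i=16 t=19 v=9: → [19,21),[18,20); WM=17
i=17 t=20 v=1: → [20,22),[19,21); WM=18; [16,18) fires=2
i=18 t=11 v=8: DROP (t<18-3); WM=18
i=19 t=21 v=8: → [21,23),[20,22); WM=19; [17,19) fires=3
i=20 t=22 v=6: → [22,24),[21,23); WM=20; [18,20) fires=2

[0,2)=3 [1,3)=2 [2,4)=2 [3,5)=1 [5,7)=1 [6,8)=2 [7,9)=4 [8,10)=4 [9,11)=1 [10,12)=1 [11,13)=1 [12,14)=1 [13,15)=1 [16,18)=2 [17,19)=3 [18,20)=2 [19,21)=2 [20,22)=2 [21,23)=2 [22,24)=1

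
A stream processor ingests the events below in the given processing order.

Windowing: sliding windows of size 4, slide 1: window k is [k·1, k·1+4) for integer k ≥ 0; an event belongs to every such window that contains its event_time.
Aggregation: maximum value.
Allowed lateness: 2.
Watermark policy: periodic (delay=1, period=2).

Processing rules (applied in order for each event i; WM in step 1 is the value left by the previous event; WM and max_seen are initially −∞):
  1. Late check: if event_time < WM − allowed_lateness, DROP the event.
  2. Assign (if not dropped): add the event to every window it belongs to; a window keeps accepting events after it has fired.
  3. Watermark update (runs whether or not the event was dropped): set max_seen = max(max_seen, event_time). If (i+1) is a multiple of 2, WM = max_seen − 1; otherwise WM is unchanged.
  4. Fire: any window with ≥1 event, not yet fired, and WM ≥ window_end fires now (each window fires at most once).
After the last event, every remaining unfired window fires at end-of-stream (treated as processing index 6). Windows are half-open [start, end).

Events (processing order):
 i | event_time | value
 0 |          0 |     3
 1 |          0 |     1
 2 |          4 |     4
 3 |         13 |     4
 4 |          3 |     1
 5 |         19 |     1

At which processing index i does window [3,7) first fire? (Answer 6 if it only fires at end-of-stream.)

3

i=0 t=0 v=3: → [0,4); WM=−∞
i=1 t=0 v=1: → [0,4); WM=-1
i=2 t=4 v=4: → [4,8),[3,7),[2,6),[1,5); WM=-1
i=3 t=13 v=4: → [13,17),[12,16),[11,15),[10,14); WM=12; [0,4) fires=3 [1,5) fires=4 [2,6) fires=4 [3,7) fires=4 [4,8) fires=4
i=4 t=3 v=1: DROP (t<12-2); WM=12
i=5 t=19 v=1: → [19,23),[18,22),[17,21),[16,20); WM=18; [10,14) fires=4 [11,15) fires=4 [12,16) fires=4 [13,17) fires=4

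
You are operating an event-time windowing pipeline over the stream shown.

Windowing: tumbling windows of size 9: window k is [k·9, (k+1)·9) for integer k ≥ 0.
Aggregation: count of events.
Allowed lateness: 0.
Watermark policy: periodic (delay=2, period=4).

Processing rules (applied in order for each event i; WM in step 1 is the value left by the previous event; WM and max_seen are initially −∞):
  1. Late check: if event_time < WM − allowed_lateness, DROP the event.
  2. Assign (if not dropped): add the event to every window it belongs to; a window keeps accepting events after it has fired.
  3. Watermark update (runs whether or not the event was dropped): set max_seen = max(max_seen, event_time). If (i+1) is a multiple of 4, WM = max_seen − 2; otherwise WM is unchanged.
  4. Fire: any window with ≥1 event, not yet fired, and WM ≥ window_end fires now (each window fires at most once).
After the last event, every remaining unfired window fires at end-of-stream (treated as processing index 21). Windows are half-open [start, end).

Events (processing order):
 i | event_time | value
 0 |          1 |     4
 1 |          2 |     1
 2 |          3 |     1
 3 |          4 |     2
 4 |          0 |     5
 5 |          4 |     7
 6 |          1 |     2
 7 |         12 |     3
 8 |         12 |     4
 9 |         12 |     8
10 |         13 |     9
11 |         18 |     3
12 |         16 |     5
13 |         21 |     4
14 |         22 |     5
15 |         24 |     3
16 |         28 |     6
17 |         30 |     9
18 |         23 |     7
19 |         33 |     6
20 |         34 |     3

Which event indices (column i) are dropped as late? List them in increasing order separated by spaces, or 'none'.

4 6

i=0 t=1 v=4: → [0,9); WM=−∞
i=1 t=2 v=1: → [0,9); WM=−∞
i=2 t=3 v=1: → [0,9); WM=−∞
i=3 t=4 v=2: → [0,9); WM=2
i=4 t=0 v=5: DROP (t<2-0); WM=2
i=5 t=4 v=7: → [0,9); WM=2
i=6 t=1 v=2: DROP (t<2-0); WM=2
i=7 t=12 v=3: → [9,18); WM=10; [0,9) fires=5
i=8 t=12 v=4: → [9,18); WM=10
i=9 t=12 v=8: → [9,18); WM=10
i=10 t=13 v=9: → [9,18); WM=10
i=11 t=18 v=3: → [18,27); WM=16
i=12 t=16 v=5: → [9,18); WM=16
i=13 t=21 v=4: → [18,27); WM=16
i=14 t=22 v=5: → [18,27); WM=16
i=15 t=24 v=3: → [18,27); WM=22; [9,18) fires=5
i=16 t=28 v=6: → [27,36); WM=22
i=17 t=30 v=9: → [27,36); WM=22
i=18 t=23 v=7: → [18,27); WM=22
i=19 t=33 v=6: → [27,36); WM=31; [18,27) fires=5
i=20 t=34 v=3: → [27,36); WM=31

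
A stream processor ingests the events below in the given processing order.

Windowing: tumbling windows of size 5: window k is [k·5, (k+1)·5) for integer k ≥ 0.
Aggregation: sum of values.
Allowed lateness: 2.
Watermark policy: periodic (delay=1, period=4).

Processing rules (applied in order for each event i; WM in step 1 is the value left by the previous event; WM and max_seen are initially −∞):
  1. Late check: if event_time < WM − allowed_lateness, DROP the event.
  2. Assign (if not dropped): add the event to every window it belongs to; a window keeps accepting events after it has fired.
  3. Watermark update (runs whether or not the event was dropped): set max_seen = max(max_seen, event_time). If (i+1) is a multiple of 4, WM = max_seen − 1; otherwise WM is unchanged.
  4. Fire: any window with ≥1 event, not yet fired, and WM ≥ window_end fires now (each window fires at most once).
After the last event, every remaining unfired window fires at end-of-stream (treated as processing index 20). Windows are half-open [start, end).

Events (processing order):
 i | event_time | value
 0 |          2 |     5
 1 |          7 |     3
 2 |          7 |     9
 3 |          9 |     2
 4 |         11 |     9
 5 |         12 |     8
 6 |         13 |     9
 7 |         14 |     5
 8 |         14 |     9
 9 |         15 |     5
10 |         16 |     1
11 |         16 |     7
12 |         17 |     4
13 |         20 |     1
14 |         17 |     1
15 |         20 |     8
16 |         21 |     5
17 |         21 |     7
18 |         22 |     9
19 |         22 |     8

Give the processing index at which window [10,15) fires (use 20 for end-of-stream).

11

i=0 t=2 v=5: → [0,5); WM=−∞
i=1 t=7 v=3: → [5,10); WM=−∞
i=2 t=7 v=9: → [5,10); WM=−∞
i=3 t=9 v=2: → [5,10); WM=8; [0,5) fires=5
i=4 t=11 v=9: → [10,15); WM=8
i=5 t=12 v=8: → [10,15); WM=8
i=6 t=13 v=9: → [10,15); WM=8
i=7 t=14 v=5: → [10,15); WM=13; [5,10) fires=14
i=8 t=14 v=9: → [10,15); WM=13
i=9 t=15 v=5: → [15,20); WM=13
i=10 t=16 v=1: → [15,20); WM=13
i=11 t=16 v=7: → [15,20); WM=15; [10,15) fires=40
i=12 t=17 v=4: → [15,20); WM=15
i=13 t=20 v=1: → [20,25); WM=15
i=14 t=17 v=1: → [15,20); WM=15
i=15 t=20 v=8: → [20,25); WM=19
i=16 t=21 v=5: → [20,25); WM=19
i=17 t=21 v=7: → [20,25); WM=19
i=18 t=22 v=9: → [20,25); WM=19
i=19 t=22 v=8: → [20,25); WM=21; [15,20) fires=18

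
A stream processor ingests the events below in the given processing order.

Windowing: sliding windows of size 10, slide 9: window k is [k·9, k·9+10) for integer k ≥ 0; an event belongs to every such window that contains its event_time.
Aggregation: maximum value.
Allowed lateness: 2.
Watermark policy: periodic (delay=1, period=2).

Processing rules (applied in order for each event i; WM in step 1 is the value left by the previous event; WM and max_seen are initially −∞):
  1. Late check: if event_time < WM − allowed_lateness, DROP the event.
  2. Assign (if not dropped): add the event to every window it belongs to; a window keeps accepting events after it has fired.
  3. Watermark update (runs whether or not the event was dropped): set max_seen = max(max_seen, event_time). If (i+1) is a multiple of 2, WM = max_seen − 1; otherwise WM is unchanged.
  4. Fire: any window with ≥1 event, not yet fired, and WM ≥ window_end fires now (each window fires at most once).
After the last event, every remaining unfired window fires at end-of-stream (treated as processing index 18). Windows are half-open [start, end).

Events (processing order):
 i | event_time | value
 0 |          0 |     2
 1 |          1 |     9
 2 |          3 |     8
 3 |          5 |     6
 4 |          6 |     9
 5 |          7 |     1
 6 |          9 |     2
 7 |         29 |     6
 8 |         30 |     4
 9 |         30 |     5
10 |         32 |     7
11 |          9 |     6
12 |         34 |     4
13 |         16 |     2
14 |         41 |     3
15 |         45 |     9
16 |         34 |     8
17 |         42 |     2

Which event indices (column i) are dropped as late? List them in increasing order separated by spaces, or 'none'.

i=0 t=0 v=2: → [0,10); WM=−∞
i=1 t=1 v=9: → [0,10); WM=0
i=2 t=3 v=8: → [0,10); WM=0
i=3 t=5 v=6: → [0,10); WM=4
i=4 t=6 v=9: → [0,10); WM=4
i=5 t=7 v=1: → [0,10); WM=6
i=6 t=9 v=2: → [9,19),[0,10); WM=6
i=7 t=29 v=6: → [27,37); WM=28; [0,10) fires=9 [9,19) fires=2
i=8 t=30 v=4: → [27,37); WM=28
i=9 t=30 v=5: → [27,37); WM=29
i=10 t=32 v=7: → [27,37); WM=29
i=11 t=9 v=6: DROP (t<29-2); WM=31
i=12 t=34 v=4: → [27,37); WM=31
i=13 t=16 v=2: DROP (t<31-2); WM=33
i=14 t=41 v=3: → [36,46); WM=33
i=15 t=45 v=9: → [45,55),[36,46); WM=44; [27,37) fires=7
i=16 t=34 v=8: DROP (t<44-2); WM=44
i=17 t=42 v=2: → [36,46); WM=44

11 13 16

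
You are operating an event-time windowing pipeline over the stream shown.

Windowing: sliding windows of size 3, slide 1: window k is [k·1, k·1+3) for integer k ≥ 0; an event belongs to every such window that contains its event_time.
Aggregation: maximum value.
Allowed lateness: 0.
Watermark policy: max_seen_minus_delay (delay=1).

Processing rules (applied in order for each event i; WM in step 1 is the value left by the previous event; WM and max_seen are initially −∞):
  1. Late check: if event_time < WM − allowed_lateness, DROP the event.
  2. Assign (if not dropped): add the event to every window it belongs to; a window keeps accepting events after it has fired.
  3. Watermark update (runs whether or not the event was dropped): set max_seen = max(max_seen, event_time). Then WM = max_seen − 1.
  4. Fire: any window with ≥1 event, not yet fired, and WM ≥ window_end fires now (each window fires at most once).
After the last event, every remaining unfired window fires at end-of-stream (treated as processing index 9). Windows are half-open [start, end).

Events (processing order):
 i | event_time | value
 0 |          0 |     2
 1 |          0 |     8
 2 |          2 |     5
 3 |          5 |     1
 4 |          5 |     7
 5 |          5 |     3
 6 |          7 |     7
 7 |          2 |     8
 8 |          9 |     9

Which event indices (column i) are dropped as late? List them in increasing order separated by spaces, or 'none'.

i=0 t=0 v=2: → [0,3); WM=-1
i=1 t=0 v=8: → [0,3); WM=-1
i=2 t=2 v=5: → [2,5),[1,4),[0,3); WM=1
i=3 t=5 v=1: → [5,8),[4,7),[3,6); WM=4; [0,3) fires=8 [1,4) fires=5
i=4 t=5 v=7: → [5,8),[4,7),[3,6); WM=4
i=5 t=5 v=3: → [5,8),[4,7),[3,6); WM=4
i=6 t=7 v=7: → [7,10),[6,9),[5,8); WM=6; [2,5) fires=5 [3,6) fires=7
i=7 t=2 v=8: DROP (t<6-0); WM=6
i=8 t=9 v=9: → [9,12),[8,11),[7,10); WM=8; [4,7) fires=7 [5,8) fires=7

7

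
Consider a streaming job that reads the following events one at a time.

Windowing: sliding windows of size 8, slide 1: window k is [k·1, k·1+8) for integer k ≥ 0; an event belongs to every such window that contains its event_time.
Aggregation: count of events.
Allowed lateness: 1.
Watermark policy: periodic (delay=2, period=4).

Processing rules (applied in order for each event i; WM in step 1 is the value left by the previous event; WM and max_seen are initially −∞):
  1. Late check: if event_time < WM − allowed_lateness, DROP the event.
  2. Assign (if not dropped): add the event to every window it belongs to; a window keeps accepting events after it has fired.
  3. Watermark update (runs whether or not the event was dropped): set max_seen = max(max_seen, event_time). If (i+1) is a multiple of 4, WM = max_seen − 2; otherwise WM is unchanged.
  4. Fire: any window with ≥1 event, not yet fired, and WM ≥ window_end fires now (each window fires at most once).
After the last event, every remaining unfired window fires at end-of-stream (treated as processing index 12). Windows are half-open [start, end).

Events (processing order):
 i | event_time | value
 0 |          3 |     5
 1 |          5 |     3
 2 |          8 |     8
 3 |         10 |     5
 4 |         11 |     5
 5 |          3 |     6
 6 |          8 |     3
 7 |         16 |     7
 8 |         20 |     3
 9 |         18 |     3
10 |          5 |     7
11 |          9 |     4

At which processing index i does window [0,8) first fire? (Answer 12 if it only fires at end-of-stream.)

i=0 t=3 v=5: → [3,11),[2,10),[1,9),[0,8); WM=−∞
i=1 t=5 v=3: → [5,13),[4,12),[3,11),[2,10),[1,9),[0,8); WM=−∞
i=2 t=8 v=8: → [8,16),[7,15),[6,14),[5,13),[4,12),[3,11),[2,10),[1,9); WM=−∞
i=3 t=10 v=5: → [10,18),[9,17),[8,16),[7,15),[6,14),[5,13),[4,12),[3,11); WM=8; [0,8) fires=2
i=4 t=11 v=5: → [11,19),[10,18),[9,17),[8,16),[7,15),[6,14),[5,13),[4,12); WM=8
i=5 t=3 v=6: DROP (t<8-1); WM=8
i=6 t=8 v=3: → [8,16),[7,15),[6,14),[5,13),[4,12),[3,11),[2,10),[1,9); WM=8
i=7 t=16 v=7: → [16,24),[15,23),[14,22),[13,21),[12,20),[11,19),[10,18),[9,17); WM=14; [1,9) fires=4 [2,10) fires=4 [3,11) fires=5 [4,12) fires=5 [5,13) fires=5 [6,14) fires=4
i=8 t=20 v=3: → [20,28),[19,27),[18,26),[17,25),[16,24),[15,23),[14,22),[13,21); WM=14
i=9 t=18 v=3: → [18,26),[17,25),[16,24),[15,23),[14,22),[13,21),[12,20),[11,19); WM=14
i=10 t=5 v=7: DROP (t<14-1); WM=14
i=11 t=9 v=4: DROP (t<14-1); WM=18; [7,15) fires=4 [8,16) fires=4 [9,17) fires=3 [10,18) fires=3

3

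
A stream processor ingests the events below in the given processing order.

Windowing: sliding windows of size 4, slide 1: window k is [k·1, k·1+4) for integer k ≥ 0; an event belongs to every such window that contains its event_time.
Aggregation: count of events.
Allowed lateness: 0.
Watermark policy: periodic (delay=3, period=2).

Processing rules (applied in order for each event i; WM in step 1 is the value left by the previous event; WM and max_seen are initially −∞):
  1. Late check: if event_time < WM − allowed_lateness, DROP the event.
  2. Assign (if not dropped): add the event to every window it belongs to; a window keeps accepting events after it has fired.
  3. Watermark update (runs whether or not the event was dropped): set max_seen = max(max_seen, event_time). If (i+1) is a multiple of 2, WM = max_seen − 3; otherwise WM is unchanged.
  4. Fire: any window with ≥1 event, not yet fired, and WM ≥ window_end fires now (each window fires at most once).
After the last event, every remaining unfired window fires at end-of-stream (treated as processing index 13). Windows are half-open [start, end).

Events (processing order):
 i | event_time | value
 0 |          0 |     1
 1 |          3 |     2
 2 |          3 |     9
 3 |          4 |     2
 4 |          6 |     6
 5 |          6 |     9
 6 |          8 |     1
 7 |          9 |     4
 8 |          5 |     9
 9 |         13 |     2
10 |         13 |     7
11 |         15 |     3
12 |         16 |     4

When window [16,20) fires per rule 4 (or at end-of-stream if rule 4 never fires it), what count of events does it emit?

1

i=0 t=0 v=1: → [0,4); WM=−∞
i=1 t=3 v=2: → [3,7),[2,6),[1,5),[0,4); WM=0
i=2 t=3 v=9: → [3,7),[2,6),[1,5),[0,4); WM=0
i=3 t=4 v=2: → [4,8),[3,7),[2,6),[1,5); WM=1
i=4 t=6 v=6: → [6,10),[5,9),[4,8),[3,7); WM=1
i=5 t=6 v=9: → [6,10),[5,9),[4,8),[3,7); WM=3
i=6 t=8 v=1: → [8,12),[7,11),[6,10),[5,9); WM=3
i=7 t=9 v=4: → [9,13),[8,12),[7,11),[6,10); WM=6; [0,4) fires=3 [1,5) fires=3 [2,6) fires=3
i=8 t=5 v=9: DROP (t<6-0); WM=6
i=9 t=13 v=2: → [13,17),[12,16),[11,15),[10,14); WM=10; [3,7) fires=5 [4,8) fires=3 [5,9) fires=3 [6,10) fires=4
i=10 t=13 v=7: → [13,17),[12,16),[11,15),[10,14); WM=10
i=11 t=15 v=3: → [15,19),[14,18),[13,17),[12,16); WM=12; [7,11) fires=2 [8,12) fires=2
i=12 t=16 v=4: → [16,20),[15,19),[14,18),[13,17); WM=12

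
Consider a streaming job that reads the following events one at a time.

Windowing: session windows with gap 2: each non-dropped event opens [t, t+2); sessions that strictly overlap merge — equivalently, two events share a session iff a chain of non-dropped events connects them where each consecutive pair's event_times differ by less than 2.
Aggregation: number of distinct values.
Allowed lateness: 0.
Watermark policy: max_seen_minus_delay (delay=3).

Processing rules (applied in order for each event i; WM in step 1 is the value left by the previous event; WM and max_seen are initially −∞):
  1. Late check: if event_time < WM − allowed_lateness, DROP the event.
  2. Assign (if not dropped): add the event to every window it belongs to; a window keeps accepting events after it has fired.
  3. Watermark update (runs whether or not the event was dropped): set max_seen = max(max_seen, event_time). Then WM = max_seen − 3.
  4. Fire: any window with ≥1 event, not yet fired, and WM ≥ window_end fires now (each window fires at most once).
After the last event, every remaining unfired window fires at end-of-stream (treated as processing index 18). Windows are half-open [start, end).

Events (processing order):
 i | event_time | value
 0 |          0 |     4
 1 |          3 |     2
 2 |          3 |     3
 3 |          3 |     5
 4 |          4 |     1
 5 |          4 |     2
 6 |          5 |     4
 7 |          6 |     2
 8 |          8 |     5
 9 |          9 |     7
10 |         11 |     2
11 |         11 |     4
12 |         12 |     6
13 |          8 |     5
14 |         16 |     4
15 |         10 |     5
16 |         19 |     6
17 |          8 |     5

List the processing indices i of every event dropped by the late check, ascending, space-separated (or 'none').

i=0 t=0 v=4: → [0,2); WM=-3
i=1 t=3 v=2: → [3,5); WM=0
i=2 t=3 v=3: → [3,5); WM=0
i=3 t=3 v=5: → [3,5); WM=0
i=4 t=4 v=1: → [3,6); WM=1
i=5 t=4 v=2: → [3,6); WM=1
i=6 t=5 v=4: → [3,7); WM=2
i=7 t=6 v=2: → [3,8); WM=3
i=8 t=8 v=5: → [8,10); WM=5
i=9 t=9 v=7: → [8,11); WM=6
i=10 t=11 v=2: → [11,13); WM=8
i=11 t=11 v=4: → [11,13); WM=8
i=12 t=12 v=6: → [11,14); WM=9
i=13 t=8 v=5: DROP (t<9-0); WM=9
i=14 t=16 v=4: → [16,18); WM=13
i=15 t=10 v=5: DROP (t<13-0); WM=13
i=16 t=19 v=6: → [19,21); WM=16
i=17 t=8 v=5: DROP (t<16-0); WM=16

13 15 17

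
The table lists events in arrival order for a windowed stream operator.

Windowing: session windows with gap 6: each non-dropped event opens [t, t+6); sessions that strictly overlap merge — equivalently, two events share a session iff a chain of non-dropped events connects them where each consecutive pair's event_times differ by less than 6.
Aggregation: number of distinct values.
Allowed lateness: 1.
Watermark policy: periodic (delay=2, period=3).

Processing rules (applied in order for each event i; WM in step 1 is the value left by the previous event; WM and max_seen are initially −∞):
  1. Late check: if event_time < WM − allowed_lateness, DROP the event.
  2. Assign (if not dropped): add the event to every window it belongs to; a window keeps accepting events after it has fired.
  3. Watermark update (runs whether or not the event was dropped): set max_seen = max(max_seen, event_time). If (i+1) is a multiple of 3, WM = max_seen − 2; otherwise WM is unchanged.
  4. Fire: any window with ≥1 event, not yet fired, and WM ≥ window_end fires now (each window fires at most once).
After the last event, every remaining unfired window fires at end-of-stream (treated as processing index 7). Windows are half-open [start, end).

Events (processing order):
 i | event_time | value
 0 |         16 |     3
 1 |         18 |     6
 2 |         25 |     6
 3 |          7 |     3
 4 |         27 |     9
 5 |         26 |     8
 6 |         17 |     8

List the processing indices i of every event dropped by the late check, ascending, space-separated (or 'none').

3 6

i=0 t=16 v=3: → [16,22); WM=−∞
i=1 t=18 v=6: → [16,24); WM=−∞
i=2 t=25 v=6: → [25,31); WM=23
i=3 t=7 v=3: DROP (t<23-1); WM=23
i=4 t=27 v=9: → [25,33); WM=23
i=5 t=26 v=8: → [25,33); WM=25
i=6 t=17 v=8: DROP (t<25-1); WM=25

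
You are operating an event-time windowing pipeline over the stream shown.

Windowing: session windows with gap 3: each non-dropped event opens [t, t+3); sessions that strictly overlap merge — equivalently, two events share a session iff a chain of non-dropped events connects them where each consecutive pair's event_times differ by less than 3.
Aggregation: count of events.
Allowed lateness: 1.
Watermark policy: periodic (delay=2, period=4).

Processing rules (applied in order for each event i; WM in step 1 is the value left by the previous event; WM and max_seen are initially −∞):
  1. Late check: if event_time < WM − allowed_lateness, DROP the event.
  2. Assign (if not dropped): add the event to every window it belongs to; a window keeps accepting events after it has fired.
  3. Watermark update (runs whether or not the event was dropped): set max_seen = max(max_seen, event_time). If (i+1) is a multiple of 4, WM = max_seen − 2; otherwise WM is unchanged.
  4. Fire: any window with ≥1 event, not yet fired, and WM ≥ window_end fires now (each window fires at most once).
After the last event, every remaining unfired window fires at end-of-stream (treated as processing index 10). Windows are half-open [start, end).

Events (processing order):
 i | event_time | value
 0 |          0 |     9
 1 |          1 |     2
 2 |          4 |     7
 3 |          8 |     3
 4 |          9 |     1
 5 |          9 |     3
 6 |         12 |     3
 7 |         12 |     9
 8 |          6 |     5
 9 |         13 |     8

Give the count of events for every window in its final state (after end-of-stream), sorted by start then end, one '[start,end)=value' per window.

i=0 t=0 v=9: → [0,3); WM=−∞
i=1 t=1 v=2: → [0,4); WM=−∞
i=2 t=4 v=7: → [4,7); WM=−∞
i=3 t=8 v=3: → [8,11); WM=6
i=4 t=9 v=1: → [8,12); WM=6
i=5 t=9 v=3: → [8,12); WM=6
i=6 t=12 v=3: → [12,15); WM=6
i=7 t=12 v=9: → [12,15); WM=10
i=8 t=6 v=5: DROP (t<10-1); WM=10
i=9 t=13 v=8: → [12,16); WM=10

[0,4)=2 [4,7)=1 [8,12)=3 [12,16)=3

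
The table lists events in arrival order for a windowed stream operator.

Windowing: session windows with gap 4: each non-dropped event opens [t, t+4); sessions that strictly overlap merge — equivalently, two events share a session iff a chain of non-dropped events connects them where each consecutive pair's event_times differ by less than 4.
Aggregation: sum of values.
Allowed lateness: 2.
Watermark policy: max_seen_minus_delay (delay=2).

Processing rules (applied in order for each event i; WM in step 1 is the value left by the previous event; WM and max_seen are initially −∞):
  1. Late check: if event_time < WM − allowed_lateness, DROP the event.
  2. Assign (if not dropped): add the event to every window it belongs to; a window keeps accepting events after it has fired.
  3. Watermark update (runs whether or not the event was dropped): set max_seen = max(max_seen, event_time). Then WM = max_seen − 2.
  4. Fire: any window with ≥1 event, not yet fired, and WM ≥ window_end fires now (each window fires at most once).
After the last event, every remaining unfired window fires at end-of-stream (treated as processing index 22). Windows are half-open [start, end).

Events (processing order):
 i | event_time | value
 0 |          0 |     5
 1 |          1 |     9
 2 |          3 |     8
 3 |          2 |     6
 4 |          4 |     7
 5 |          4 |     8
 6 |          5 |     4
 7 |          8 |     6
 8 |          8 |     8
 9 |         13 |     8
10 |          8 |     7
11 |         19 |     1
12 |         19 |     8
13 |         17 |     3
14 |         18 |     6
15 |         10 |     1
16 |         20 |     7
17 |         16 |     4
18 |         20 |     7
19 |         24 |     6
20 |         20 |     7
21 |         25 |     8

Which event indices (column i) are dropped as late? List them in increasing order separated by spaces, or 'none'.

10 15

i=0 t=0 v=5: → [0,4); WM=-2
i=1 t=1 v=9: → [0,5); WM=-1
i=2 t=3 v=8: → [0,7); WM=1
i=3 t=2 v=6: → [0,7); WM=1
i=4 t=4 v=7: → [0,8); WM=2
i=5 t=4 v=8: → [0,8); WM=2
i=6 t=5 v=4: → [0,9); WM=3
i=7 t=8 v=6: → [0,12); WM=6
i=8 t=8 v=8: → [0,12); WM=6
i=9 t=13 v=8: → [13,17); WM=11
i=10 t=8 v=7: DROP (t<11-2); WM=11
i=11 t=19 v=1: → [19,23); WM=17
i=12 t=19 v=8: → [19,23); WM=17
i=13 t=17 v=3: → [17,23); WM=17
i=14 t=18 v=6: → [17,23); WM=17
i=15 t=10 v=1: DROP (t<17-2); WM=17
i=16 t=20 v=7: → [17,24); WM=18
i=17 t=16 v=4: → [13,24); WM=18
i=18 t=20 v=7: → [13,24); WM=18
i=19 t=24 v=6: → [24,28); WM=22
i=20 t=20 v=7: → [13,24); WM=22
i=21 t=25 v=8: → [24,29); WM=23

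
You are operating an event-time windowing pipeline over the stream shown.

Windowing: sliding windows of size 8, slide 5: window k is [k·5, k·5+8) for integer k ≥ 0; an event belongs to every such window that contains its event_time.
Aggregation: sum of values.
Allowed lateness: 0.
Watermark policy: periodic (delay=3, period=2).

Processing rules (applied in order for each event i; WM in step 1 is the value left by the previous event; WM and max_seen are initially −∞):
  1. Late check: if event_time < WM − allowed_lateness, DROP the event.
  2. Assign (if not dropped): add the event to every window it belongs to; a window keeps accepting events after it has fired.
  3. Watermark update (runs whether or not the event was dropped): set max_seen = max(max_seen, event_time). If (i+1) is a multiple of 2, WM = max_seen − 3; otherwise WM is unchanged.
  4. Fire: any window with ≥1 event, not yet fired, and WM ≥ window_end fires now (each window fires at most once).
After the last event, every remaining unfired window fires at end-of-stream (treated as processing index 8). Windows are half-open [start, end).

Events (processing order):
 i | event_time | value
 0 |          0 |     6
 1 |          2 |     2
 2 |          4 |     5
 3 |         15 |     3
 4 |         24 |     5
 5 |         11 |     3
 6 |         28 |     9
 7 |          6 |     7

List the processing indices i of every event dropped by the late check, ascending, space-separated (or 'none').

5 7

i=0 t=0 v=6: → [0,8); WM=−∞
i=1 t=2 v=2: → [0,8); WM=-1
i=2 t=4 v=5: → [0,8); WM=-1
i=3 t=15 v=3: → [15,23),[10,18); WM=12; [0,8) fires=13
i=4 t=24 v=5: → [20,28); WM=12
i=5 t=11 v=3: DROP (t<12-0); WM=21; [10,18) fires=3
i=6 t=28 v=9: → [25,33); WM=21
i=7 t=6 v=7: DROP (t<21-0); WM=25; [15,23) fires=3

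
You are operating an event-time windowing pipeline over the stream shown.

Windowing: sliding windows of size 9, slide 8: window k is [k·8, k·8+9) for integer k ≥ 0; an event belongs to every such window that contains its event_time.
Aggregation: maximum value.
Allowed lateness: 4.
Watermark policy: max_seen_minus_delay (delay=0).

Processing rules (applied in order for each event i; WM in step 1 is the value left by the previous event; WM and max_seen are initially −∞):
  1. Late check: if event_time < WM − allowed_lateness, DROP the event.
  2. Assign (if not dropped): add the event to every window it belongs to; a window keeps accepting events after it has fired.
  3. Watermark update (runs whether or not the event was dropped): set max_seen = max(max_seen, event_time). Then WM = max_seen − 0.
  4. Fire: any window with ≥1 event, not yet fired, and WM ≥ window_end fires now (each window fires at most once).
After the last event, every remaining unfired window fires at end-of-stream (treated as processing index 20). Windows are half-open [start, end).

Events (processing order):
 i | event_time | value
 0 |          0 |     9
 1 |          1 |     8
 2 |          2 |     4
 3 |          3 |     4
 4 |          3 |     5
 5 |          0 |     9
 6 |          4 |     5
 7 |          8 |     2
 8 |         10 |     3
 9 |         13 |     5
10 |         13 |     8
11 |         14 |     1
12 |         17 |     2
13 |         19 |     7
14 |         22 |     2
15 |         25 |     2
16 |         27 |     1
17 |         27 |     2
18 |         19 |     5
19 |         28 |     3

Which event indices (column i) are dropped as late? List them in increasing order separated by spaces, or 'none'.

18

i=0 t=0 v=9: → [0,9); WM=0
i=1 t=1 v=8: → [0,9); WM=1
i=2 t=2 v=4: → [0,9); WM=2
i=3 t=3 v=4: → [0,9); WM=3
i=4 t=3 v=5: → [0,9); WM=3
i=5 t=0 v=9: → [0,9); WM=3
i=6 t=4 v=5: → [0,9); WM=4
i=7 t=8 v=2: → [8,17),[0,9); WM=8
i=8 t=10 v=3: → [8,17); WM=10; [0,9) fires=9
i=9 t=13 v=5: → [8,17); WM=13
i=10 t=13 v=8: → [8,17); WM=13
i=11 t=14 v=1: → [8,17); WM=14
i=12 t=17 v=2: → [16,25); WM=17; [8,17) fires=8
i=13 t=19 v=7: → [16,25); WM=19
i=14 t=22 v=2: → [16,25); WM=22
i=15 t=25 v=2: → [24,33); WM=25; [16,25) fires=7
i=16 t=27 v=1: → [24,33); WM=27
i=17 t=27 v=2: → [24,33); WM=27
i=18 t=19 v=5: DROP (t<27-4); WM=27
i=19 t=28 v=3: → [24,33); WM=28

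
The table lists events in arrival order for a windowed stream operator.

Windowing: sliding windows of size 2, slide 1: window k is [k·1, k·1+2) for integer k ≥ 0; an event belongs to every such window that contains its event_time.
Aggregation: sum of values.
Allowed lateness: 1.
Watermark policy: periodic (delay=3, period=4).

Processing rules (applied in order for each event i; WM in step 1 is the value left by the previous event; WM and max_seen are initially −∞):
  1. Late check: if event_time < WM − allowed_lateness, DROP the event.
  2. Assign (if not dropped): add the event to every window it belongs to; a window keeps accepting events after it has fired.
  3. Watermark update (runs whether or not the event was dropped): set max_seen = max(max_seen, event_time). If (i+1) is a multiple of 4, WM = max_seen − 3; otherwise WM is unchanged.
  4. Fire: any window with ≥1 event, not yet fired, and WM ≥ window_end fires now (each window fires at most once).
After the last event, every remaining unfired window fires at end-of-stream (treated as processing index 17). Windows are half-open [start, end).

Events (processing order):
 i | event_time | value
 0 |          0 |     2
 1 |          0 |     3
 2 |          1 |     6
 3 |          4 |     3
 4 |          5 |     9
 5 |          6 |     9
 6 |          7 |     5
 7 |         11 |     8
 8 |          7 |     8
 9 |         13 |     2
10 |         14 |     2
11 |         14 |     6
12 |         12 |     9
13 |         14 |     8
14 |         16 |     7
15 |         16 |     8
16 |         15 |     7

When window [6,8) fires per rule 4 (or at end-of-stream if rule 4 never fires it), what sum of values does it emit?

14

i=0 t=0 v=2: → [0,2); WM=−∞
i=1 t=0 v=3: → [0,2); WM=−∞
i=2 t=1 v=6: → [1,3),[0,2); WM=−∞
i=3 t=4 v=3: → [4,6),[3,5); WM=1
i=4 t=5 v=9: → [5,7),[4,6); WM=1
i=5 t=6 v=9: → [6,8),[5,7); WM=1
i=6 t=7 v=5: → [7,9),[6,8); WM=1
i=7 t=11 v=8: → [11,13),[10,12); WM=8; [0,2) fires=11 [1,3) fires=6 [3,5) fires=3 [4,6) fires=12 [5,7) fires=18 [6,8) fires=14
i=8 t=7 v=8: → [7,9),[6,8); WM=8
i=9 t=13 v=2: → [13,15),[12,14); WM=8
i=10 t=14 v=2: → [14,16),[13,15); WM=8
i=11 t=14 v=6: → [14,16),[13,15); WM=11; [7,9) fires=13
i=12 t=12 v=9: → [12,14),[11,13); WM=11
i=13 t=14 v=8: → [14,16),[13,15); WM=11
i=14 t=16 v=7: → [16,18),[15,17); WM=11
i=15 t=16 v=8: → [16,18),[15,17); WM=13; [10,12) fires=8 [11,13) fires=17
i=16 t=15 v=7: → [15,17),[14,16); WM=13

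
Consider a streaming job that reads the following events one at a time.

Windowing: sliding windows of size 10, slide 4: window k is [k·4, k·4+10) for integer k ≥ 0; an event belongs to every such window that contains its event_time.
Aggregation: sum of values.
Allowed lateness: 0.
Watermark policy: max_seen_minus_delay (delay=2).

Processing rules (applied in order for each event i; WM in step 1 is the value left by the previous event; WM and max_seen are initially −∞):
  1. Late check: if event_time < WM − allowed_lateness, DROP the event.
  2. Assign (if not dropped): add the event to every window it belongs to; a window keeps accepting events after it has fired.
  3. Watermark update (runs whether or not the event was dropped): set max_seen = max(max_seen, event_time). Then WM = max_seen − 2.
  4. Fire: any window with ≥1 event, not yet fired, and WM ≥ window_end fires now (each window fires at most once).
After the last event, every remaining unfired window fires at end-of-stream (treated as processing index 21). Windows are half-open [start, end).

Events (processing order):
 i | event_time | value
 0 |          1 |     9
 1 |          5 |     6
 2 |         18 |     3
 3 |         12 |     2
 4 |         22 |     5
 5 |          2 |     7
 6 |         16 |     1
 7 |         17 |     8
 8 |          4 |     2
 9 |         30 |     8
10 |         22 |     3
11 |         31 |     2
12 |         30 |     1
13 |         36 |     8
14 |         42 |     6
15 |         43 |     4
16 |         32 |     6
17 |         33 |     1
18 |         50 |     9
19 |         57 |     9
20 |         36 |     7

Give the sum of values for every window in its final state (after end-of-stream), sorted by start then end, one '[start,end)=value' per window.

[0,10)=15 [4,14)=6 [12,22)=3 [16,26)=8 [20,30)=5 [24,34)=11 [28,38)=19 [32,42)=8 [36,46)=18 [40,50)=10 [44,54)=9 [48,58)=18 [52,62)=9 [56,66)=9

i=0 t=1 v=9: → [0,10); WM=-1
i=1 t=5 v=6: → [4,14),[0,10); WM=3
i=2 t=18 v=3: → [16,26),[12,22); WM=16; [0,10) fires=15 [4,14) fires=6
i=3 t=12 v=2: DROP (t<16-0); WM=16
i=4 t=22 v=5: → [20,30),[16,26); WM=20
i=5 t=2 v=7: DROP (t<20-0); WM=20
i=6 t=16 v=1: DROP (t<20-0); WM=20
i=7 t=17 v=8: DROP (t<20-0); WM=20
i=8 t=4 v=2: DROP (t<20-0); WM=20
i=9 t=30 v=8: → [28,38),[24,34); WM=28; [12,22) fires=3 [16,26) fires=8
i=10 t=22 v=3: DROP (t<28-0); WM=28
i=11 t=31 v=2: → [28,38),[24,34); WM=29
i=12 t=30 v=1: → [28,38),[24,34); WM=29
i=13 t=36 v=8: → [36,46),[32,42),[28,38); WM=34; [20,30) fires=5 [24,34) fires=11
i=14 t=42 v=6: → [40,50),[36,46); WM=40; [28,38) fires=19
i=15 t=43 v=4: → [40,50),[36,46); WM=41
i=16 t=32 v=6: DROP (t<41-0); WM=41
i=17 t=33 v=1: DROP (t<41-0); WM=41
i=18 t=50 v=9: → [48,58),[44,54); WM=48; [32,42) fires=8 [36,46) fires=18
i=19 t=57 v=9: → [56,66),[52,62),[48,58); WM=55; [40,50) fires=10 [44,54) fires=9
i=20 t=36 v=7: DROP (t<55-0); WM=55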